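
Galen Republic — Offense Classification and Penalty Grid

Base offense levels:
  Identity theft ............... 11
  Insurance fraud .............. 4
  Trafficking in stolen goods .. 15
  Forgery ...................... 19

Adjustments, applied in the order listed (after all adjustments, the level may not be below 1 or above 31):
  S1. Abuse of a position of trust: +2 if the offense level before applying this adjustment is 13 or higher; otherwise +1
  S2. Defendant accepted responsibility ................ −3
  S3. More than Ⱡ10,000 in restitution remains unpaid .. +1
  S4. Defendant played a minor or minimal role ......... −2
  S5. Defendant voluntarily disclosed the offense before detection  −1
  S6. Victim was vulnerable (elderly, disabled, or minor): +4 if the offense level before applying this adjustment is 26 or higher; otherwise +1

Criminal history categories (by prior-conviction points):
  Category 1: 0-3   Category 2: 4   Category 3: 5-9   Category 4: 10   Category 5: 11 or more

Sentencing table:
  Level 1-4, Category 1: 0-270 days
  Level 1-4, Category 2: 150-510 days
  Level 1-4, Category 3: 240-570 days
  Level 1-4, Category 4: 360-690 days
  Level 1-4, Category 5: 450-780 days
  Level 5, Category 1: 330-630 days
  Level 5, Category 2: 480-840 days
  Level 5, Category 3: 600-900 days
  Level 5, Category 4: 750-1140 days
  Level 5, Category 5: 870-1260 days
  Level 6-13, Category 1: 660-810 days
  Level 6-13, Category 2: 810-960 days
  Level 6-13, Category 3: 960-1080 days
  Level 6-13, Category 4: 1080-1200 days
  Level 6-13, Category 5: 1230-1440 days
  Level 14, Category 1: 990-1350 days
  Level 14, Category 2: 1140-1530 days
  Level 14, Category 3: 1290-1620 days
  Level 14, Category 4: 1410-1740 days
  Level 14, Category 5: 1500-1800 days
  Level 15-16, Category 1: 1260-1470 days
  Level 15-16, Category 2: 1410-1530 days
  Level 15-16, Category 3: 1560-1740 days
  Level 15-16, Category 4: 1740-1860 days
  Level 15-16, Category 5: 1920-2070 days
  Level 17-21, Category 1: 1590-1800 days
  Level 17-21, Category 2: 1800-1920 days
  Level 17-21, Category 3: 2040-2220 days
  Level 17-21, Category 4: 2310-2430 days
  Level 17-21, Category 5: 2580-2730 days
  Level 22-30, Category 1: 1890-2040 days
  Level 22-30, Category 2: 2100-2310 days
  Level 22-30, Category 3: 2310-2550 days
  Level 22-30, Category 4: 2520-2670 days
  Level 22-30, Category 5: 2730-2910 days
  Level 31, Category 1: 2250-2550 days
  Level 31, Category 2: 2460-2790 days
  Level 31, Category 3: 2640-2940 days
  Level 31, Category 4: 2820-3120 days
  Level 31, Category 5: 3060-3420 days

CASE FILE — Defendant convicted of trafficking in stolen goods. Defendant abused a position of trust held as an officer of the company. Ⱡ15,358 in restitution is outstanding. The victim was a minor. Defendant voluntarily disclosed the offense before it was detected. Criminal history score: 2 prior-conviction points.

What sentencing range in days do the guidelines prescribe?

Base offense level for trafficking in stolen goods: 15.
S1 applies (level before this adjustment is 15 ≥ 13, so +2): 15 + 2 = 17.
S3 applies: 17 + 1 = 18.
S4 does not apply.
S5 applies: 18 − 1 = 17.
S6 applies (level before this adjustment is 17 < 26, so +1): 17 + 1 = 18.
Final offense level: 18.
Criminal history: 2 prior points → Category 1 (0-3).
Level 18 falls in the 17-21 band.
Grid: Level 17-21 × Category 1 = 1590-1800 days.

1590-1800 days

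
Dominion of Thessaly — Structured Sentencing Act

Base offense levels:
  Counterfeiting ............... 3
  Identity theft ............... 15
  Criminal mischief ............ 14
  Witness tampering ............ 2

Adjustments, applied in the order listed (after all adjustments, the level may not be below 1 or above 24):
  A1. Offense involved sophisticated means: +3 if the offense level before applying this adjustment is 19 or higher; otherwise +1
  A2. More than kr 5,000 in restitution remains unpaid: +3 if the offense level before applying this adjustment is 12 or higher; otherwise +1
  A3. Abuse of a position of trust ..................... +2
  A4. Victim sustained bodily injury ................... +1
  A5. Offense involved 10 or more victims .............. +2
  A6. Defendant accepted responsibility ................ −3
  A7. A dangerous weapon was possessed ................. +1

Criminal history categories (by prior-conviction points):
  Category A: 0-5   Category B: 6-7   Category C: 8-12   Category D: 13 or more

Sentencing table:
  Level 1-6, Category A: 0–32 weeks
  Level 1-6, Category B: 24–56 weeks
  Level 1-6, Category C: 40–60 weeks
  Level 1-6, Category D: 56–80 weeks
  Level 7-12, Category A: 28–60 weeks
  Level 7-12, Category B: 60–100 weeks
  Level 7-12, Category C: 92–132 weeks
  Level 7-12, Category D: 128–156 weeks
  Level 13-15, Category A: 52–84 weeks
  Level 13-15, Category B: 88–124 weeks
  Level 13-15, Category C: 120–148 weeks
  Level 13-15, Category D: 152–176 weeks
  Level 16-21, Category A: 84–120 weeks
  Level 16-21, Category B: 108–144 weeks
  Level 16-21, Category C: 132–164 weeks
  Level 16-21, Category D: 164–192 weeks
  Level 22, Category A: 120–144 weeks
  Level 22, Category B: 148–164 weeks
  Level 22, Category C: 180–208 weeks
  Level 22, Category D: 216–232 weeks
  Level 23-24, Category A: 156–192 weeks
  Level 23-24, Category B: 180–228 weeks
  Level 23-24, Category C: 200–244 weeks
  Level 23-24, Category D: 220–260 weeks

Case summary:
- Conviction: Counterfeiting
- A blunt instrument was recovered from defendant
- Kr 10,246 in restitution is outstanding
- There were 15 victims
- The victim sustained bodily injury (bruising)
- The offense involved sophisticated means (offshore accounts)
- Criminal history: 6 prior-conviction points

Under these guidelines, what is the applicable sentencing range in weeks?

60-100 weeks

Base offense level for counterfeiting: 3.
A1 applies (level before this adjustment is 3 < 19, so +1): 3 + 1 = 4.
A2 applies (level before this adjustment is 4 < 12, so +1): 4 + 1 = 5.
A3 does not apply.
A4 applies: 5 + 1 = 6.
A5 applies: 6 + 2 = 8.
A6 does not apply.
A7 applies: 8 + 1 = 9.
Final offense level: 9.
Criminal history: 6 prior points → Category B (6-7).
Level 9 falls in the 7-12 band.
Grid: Level 7-12 × Category B = 60-100 weeks.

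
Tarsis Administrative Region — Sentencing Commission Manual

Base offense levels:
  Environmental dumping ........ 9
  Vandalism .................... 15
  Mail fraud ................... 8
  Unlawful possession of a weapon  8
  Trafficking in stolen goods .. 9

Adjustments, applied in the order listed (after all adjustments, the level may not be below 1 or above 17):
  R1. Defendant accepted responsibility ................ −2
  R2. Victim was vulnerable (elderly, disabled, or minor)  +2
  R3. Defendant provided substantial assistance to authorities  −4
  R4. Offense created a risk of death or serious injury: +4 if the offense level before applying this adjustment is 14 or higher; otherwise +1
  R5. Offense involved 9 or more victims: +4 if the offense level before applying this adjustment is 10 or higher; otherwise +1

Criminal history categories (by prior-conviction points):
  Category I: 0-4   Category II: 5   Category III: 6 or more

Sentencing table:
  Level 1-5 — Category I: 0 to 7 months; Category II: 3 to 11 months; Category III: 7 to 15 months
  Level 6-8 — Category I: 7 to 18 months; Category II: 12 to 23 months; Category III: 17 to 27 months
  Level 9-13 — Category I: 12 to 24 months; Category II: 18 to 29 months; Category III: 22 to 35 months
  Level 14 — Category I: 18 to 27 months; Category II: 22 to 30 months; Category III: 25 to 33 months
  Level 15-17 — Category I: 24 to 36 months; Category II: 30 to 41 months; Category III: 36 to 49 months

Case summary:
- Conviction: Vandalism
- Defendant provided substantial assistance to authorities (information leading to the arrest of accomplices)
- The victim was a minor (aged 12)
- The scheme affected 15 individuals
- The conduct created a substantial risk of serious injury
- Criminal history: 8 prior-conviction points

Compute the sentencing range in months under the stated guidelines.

Base offense level for vandalism: 15.
R2 applies: 15 + 2 = 17.
R3 applies: 17 − 4 = 13.
R4 applies (level before this adjustment is 13 < 14, so +1): 13 + 1 = 14.
R5 applies (level before this adjustment is 14 ≥ 10, so +4): 14 + 4 = 18.
Level 18 exceeds the maximum of 17; capped at 17.
Final offense level: 17.
Criminal history: 8 prior points → Category III (6+).
Level 17 falls in the 15-17 band.
Grid: Level 15-17 × Category III = 36-49 months.

36-49 months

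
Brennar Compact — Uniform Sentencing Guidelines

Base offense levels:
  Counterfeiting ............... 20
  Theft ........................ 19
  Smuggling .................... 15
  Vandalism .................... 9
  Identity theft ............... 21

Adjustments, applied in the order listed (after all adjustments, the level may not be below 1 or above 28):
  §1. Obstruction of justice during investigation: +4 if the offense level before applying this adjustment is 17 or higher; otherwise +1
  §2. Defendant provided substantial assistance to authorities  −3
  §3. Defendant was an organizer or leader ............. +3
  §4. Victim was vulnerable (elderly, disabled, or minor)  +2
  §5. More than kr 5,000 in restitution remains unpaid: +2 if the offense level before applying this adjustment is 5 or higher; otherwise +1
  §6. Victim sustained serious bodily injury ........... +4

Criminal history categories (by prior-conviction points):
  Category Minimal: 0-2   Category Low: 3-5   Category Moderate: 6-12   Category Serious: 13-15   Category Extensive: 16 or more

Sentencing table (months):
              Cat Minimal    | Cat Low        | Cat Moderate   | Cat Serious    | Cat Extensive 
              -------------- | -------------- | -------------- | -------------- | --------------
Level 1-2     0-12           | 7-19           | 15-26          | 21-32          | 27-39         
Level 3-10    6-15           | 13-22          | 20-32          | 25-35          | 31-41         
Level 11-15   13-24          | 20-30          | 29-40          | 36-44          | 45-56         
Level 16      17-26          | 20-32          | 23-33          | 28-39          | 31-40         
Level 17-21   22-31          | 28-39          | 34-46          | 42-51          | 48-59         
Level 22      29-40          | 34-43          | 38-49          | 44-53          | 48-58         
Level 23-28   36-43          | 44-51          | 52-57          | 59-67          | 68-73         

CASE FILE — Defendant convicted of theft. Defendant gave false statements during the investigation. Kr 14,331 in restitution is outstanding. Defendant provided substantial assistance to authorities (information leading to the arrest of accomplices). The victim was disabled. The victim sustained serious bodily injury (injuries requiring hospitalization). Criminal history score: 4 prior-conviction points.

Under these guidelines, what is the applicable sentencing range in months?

44-51 months

Base offense level for theft: 19.
§1 applies (level before this adjustment is 19 ≥ 17, so +4): 19 + 4 = 23.
§2 applies: 23 − 3 = 20.
§4 applies: 20 + 2 = 22.
§5 applies (level before this adjustment is 22 ≥ 5, so +2): 22 + 2 = 24.
§6 applies: 24 + 4 = 28.
Final offense level: 28.
Criminal history: 4 prior points → Category Low (3-5).
Level 28 falls in the 23-28 band.
Grid: Level 23-28 × Category Low = 44-51 months.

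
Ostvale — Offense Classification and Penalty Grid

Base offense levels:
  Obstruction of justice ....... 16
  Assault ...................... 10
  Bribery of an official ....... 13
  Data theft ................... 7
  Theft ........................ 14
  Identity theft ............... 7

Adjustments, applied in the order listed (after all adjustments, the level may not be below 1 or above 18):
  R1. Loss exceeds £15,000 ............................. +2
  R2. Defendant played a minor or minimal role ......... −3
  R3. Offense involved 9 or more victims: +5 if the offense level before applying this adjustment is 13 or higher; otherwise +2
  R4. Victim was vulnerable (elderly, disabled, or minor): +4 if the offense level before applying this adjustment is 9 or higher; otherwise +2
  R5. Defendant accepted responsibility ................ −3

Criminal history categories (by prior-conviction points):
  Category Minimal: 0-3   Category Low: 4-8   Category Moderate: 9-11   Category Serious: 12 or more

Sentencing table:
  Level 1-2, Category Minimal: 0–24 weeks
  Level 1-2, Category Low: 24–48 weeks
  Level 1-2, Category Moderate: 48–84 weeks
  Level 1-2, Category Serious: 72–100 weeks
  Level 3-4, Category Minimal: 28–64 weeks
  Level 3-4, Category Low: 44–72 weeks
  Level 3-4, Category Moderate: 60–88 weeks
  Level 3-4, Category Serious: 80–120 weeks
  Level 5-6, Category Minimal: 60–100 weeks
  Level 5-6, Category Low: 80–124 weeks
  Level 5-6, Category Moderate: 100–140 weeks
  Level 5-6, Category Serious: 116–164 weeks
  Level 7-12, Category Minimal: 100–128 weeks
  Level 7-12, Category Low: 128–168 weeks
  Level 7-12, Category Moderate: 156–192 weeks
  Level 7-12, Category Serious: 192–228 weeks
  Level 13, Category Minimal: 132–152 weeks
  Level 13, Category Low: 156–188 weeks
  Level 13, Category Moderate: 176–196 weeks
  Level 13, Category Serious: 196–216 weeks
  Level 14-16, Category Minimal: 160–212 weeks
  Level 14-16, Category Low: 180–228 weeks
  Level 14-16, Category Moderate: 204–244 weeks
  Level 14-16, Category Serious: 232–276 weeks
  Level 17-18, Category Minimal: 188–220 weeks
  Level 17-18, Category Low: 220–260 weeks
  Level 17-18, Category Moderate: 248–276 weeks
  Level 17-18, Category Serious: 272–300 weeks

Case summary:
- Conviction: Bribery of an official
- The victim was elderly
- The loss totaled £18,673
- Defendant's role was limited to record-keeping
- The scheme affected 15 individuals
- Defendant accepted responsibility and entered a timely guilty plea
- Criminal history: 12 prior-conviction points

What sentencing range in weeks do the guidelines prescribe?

232-276 weeks

Base offense level for bribery of an official: 13.
R1 applies: 13 + 2 = 15.
R2 applies: 15 − 3 = 12.
R3 applies (level before this adjustment is 12 < 13, so +2): 12 + 2 = 14.
R4 applies (level before this adjustment is 14 ≥ 9, so +4): 14 + 4 = 18.
R5 applies: 18 − 3 = 15.
Final offense level: 15.
Criminal history: 12 prior points → Category Serious (12+).
Level 15 falls in the 14-16 band.
Grid: Level 14-16 × Category Serious = 232-276 weeks.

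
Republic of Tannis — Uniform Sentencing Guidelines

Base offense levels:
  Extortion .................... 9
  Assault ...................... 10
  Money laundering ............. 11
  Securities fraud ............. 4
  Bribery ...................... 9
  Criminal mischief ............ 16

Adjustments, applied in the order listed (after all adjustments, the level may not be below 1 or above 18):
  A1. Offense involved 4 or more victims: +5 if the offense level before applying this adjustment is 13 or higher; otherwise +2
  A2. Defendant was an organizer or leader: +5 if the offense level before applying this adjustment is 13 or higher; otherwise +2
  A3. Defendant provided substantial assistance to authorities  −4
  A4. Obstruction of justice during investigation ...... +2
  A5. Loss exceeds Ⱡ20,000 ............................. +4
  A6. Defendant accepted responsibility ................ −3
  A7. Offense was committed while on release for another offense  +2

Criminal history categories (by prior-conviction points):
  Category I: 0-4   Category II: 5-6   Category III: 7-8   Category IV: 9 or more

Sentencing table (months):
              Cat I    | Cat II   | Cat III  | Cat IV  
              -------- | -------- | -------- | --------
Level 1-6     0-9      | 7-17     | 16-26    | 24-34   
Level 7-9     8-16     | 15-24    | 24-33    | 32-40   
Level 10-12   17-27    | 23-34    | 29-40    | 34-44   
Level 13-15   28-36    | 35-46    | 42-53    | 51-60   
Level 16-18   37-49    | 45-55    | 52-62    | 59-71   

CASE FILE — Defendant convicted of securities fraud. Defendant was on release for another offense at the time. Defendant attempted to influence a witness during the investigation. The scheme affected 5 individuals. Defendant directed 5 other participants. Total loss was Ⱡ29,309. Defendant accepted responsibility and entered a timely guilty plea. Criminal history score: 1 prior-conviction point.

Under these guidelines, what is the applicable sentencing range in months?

28-36 months

Base offense level for securities fraud: 4.
A1 applies (level before this adjustment is 4 < 13, so +2): 4 + 2 = 6.
A2 applies (level before this adjustment is 6 < 13, so +2): 6 + 2 = 8.
A3 does not apply.
A4 applies: 8 + 2 = 10.
A5 applies: 10 + 4 = 14.
A6 applies: 14 − 3 = 11.
A7 applies: 11 + 2 = 13.
Final offense level: 13.
Criminal history: 1 prior point → Category I (0-4).
Level 13 falls in the 13-15 band.
Grid: Level 13-15 × Category I = 28-36 months.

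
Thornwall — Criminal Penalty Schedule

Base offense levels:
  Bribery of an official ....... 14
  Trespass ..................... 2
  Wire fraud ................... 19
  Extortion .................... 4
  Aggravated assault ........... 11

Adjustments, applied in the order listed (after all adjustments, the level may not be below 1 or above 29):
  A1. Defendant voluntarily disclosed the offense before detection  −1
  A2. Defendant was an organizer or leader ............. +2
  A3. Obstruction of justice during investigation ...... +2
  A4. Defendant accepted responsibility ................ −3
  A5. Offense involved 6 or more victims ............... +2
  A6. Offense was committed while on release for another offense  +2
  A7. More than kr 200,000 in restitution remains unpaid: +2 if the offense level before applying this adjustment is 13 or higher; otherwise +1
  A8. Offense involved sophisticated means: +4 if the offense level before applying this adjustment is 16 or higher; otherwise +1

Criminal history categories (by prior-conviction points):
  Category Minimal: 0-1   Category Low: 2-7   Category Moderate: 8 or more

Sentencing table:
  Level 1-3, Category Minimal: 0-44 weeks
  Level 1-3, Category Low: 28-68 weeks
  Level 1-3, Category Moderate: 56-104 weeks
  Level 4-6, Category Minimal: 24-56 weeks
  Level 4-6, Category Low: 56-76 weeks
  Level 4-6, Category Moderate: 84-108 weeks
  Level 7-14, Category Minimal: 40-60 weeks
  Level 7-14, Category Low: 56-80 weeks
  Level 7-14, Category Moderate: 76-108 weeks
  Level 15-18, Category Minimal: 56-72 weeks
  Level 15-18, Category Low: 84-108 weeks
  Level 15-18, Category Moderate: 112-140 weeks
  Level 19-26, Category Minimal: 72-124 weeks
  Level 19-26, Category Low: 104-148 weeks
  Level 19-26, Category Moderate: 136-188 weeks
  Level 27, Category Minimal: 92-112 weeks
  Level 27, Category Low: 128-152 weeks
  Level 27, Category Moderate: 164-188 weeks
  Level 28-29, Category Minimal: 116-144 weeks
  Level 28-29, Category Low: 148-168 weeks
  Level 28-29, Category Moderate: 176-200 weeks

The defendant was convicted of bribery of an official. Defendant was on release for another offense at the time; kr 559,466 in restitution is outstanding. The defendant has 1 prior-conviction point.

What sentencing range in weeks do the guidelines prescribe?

Base offense level for bribery of an official: 14.
A1 does not apply.
A3 does not apply.
A5 does not apply.
A6 applies: 14 + 2 = 16.
A7 applies (level before this adjustment is 16 ≥ 13, so +2): 16 + 2 = 18.
A8 does not apply.
Final offense level: 18.
Criminal history: 1 prior point → Category Minimal (0-1).
Level 18 falls in the 15-18 band.
Grid: Level 15-18 × Category Minimal = 56-72 weeks.

56-72 weeks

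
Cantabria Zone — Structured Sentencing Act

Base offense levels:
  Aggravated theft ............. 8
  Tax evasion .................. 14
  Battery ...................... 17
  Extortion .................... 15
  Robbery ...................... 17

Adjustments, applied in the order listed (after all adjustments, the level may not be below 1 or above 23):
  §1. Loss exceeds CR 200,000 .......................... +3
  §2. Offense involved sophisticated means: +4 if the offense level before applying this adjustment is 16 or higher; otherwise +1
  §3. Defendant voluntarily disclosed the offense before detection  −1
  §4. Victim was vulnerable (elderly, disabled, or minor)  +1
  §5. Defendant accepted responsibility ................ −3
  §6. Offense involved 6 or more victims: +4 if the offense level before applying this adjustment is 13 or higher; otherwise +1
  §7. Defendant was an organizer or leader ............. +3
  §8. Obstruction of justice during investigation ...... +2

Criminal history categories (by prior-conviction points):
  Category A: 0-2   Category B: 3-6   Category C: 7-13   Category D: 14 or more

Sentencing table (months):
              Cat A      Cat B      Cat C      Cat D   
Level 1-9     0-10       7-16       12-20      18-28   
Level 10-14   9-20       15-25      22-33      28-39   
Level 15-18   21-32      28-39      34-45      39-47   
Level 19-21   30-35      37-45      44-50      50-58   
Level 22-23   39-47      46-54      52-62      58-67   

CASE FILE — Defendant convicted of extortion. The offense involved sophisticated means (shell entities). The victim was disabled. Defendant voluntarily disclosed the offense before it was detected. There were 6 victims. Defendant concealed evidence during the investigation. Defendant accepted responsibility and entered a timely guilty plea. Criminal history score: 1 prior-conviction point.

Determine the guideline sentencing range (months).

30-35 months

Base offense level for extortion: 15.
§2 applies (level before this adjustment is 15 < 16, so +1): 15 + 1 = 16.
§3 applies: 16 − 1 = 15.
§4 applies: 15 + 1 = 16.
§5 applies: 16 − 3 = 13.
§6 applies (level before this adjustment is 13 ≥ 13, so +4): 13 + 4 = 17.
§7 does not apply.
§8 applies: 17 + 2 = 19.
Final offense level: 19.
Criminal history: 1 prior point → Category A (0-2).
Level 19 falls in the 19-21 band.
Grid: Level 19-21 × Category A = 30-35 months.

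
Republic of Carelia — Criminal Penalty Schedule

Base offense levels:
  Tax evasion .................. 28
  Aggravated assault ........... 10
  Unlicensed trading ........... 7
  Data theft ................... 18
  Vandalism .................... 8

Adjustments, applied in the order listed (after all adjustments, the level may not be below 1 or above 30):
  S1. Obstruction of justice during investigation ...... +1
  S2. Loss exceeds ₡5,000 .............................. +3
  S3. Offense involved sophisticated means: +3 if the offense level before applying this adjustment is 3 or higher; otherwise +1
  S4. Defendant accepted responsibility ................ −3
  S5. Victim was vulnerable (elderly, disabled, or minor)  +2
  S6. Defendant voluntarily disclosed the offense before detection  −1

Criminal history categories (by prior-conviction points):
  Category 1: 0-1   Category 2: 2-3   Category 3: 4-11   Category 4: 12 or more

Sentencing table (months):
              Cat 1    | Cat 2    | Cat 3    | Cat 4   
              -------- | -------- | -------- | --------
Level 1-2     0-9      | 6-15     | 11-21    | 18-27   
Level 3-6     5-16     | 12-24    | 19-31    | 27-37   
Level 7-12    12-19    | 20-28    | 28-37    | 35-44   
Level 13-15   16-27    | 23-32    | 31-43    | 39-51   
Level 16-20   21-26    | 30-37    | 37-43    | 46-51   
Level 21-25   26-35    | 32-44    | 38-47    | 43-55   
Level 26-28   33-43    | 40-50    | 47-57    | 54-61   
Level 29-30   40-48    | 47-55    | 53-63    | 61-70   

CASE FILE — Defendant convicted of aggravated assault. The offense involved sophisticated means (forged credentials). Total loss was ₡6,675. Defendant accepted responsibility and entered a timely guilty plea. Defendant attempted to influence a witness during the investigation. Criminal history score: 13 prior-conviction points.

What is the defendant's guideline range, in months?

39-51 months

Base offense level for aggravated assault: 10.
S1 applies: 10 + 1 = 11.
S2 applies: 11 + 3 = 14.
S3 applies (level before this adjustment is 14 ≥ 3, so +3): 14 + 3 = 17.
S4 applies: 17 − 3 = 14.
S6 does not apply.
Final offense level: 14.
Criminal history: 13 prior points → Category 4 (12+).
Level 14 falls in the 13-15 band.
Grid: Level 13-15 × Category 4 = 39-51 months.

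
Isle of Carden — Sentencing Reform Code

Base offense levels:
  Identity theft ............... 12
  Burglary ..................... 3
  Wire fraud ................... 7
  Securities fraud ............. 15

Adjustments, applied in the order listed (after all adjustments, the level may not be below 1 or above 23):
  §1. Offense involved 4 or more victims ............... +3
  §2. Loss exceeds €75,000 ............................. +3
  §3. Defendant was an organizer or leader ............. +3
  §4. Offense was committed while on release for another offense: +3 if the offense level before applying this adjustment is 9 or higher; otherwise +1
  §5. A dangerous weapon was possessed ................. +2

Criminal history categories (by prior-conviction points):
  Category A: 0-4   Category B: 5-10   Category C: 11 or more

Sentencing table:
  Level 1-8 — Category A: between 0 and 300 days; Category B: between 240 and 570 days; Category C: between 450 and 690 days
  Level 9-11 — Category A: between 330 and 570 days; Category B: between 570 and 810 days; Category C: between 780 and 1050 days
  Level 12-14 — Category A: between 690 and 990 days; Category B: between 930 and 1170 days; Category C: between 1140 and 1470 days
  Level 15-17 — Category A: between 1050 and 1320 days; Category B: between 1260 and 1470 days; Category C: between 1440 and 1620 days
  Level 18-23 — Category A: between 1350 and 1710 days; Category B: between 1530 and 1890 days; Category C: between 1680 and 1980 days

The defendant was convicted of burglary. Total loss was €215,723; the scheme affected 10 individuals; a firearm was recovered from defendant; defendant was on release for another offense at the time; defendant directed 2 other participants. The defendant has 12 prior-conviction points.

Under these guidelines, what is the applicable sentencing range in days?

1440-1620 days

Base offense level for burglary: 3.
§1 applies: 3 + 3 = 6.
§2 applies: 6 + 3 = 9.
§3 applies: 9 + 3 = 12.
§4 applies (level before this adjustment is 12 ≥ 9, so +3): 12 + 3 = 15.
§5 applies: 15 + 2 = 17.
Final offense level: 17.
Criminal history: 12 prior points → Category C (11+).
Level 17 falls in the 15-17 band.
Grid: Level 15-17 × Category C = 1440-1620 days.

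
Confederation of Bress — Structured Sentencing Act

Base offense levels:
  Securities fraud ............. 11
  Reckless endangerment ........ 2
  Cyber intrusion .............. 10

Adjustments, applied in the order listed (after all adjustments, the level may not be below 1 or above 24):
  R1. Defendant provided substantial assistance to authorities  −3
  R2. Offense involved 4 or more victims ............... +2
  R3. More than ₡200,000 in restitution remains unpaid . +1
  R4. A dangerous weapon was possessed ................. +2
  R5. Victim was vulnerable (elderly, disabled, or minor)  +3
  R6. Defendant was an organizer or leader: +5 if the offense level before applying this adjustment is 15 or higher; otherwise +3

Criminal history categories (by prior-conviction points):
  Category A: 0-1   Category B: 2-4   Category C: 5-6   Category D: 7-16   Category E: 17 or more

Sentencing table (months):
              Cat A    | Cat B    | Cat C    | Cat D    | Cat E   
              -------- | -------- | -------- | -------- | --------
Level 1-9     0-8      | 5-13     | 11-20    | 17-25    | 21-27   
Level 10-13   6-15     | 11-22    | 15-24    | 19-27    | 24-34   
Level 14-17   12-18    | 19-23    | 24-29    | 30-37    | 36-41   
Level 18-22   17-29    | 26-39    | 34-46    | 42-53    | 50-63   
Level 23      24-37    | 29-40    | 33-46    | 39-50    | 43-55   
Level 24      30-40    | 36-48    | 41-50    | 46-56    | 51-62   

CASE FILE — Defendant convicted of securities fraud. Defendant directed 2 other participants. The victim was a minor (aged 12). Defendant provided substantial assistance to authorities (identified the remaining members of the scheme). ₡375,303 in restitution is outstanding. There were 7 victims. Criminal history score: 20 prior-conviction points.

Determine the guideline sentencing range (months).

Base offense level for securities fraud: 11.
R1 applies: 11 − 3 = 8.
R2 applies: 8 + 2 = 10.
R3 applies: 10 + 1 = 11.
R5 applies: 11 + 3 = 14.
R6 applies (level before this adjustment is 14 < 15, so +3): 14 + 3 = 17.
Final offense level: 17.
Criminal history: 20 prior points → Category E (17+).
Level 17 falls in the 14-17 band.
Grid: Level 14-17 × Category E = 36-41 months.

36-41 months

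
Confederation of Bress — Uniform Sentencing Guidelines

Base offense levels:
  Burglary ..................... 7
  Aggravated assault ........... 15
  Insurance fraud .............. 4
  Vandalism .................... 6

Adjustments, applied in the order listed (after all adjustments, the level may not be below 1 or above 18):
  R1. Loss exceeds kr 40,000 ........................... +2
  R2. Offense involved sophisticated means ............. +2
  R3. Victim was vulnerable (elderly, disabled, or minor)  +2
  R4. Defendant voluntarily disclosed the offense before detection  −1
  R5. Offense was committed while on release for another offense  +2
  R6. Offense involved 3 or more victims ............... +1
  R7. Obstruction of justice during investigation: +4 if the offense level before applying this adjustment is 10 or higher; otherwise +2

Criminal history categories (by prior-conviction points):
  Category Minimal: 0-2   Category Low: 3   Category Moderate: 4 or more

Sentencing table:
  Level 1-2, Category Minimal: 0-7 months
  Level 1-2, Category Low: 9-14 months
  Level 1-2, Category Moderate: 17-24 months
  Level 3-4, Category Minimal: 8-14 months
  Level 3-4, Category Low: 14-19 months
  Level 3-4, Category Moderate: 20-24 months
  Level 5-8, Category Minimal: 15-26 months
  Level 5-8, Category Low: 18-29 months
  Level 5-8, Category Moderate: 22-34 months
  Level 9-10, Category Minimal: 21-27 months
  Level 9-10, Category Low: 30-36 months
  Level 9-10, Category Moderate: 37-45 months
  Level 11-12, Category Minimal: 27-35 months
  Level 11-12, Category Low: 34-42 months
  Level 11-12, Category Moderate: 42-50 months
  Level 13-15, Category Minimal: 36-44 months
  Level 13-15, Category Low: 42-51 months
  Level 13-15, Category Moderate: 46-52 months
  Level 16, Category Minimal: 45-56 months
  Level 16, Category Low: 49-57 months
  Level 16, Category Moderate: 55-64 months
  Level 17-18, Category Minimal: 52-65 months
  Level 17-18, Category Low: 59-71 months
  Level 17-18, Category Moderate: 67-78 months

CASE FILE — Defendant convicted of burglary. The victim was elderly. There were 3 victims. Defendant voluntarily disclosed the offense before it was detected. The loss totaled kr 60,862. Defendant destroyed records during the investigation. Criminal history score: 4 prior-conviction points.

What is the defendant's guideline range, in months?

46-52 months

Base offense level for burglary: 7.
R1 applies: 7 + 2 = 9.
R3 applies: 9 + 2 = 11.
R4 applies: 11 − 1 = 10.
R5 does not apply.
R6 applies: 10 + 1 = 11.
R7 applies (level before this adjustment is 11 ≥ 10, so +4): 11 + 4 = 15.
Final offense level: 15.
Criminal history: 4 prior points → Category Moderate (4+).
Level 15 falls in the 13-15 band.
Grid: Level 13-15 × Category Moderate = 46-52 months.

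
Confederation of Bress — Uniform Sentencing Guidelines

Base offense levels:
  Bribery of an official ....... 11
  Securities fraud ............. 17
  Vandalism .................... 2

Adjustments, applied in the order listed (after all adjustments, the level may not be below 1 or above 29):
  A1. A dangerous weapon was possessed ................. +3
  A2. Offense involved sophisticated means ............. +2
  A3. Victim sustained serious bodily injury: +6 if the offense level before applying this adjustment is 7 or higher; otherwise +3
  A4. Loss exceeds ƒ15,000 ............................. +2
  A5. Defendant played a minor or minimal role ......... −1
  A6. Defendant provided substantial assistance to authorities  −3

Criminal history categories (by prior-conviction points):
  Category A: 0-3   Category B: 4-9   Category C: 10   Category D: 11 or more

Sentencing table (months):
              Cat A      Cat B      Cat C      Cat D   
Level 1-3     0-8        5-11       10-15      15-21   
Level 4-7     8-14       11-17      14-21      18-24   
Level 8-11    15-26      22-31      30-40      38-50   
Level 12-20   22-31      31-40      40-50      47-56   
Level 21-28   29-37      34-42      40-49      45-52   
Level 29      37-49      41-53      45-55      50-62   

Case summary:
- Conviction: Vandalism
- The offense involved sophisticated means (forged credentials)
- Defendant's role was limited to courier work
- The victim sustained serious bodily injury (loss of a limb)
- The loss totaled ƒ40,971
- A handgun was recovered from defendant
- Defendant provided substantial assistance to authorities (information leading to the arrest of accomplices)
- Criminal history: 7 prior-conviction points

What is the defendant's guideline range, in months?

Base offense level for vandalism: 2.
A1 applies: 2 + 3 = 5.
A2 applies: 5 + 2 = 7.
A3 applies (level before this adjustment is 7 ≥ 7, so +6): 7 + 6 = 13.
A4 applies: 13 + 2 = 15.
A5 applies: 15 − 1 = 14.
A6 applies: 14 − 3 = 11.
Final offense level: 11.
Criminal history: 7 prior points → Category B (4-9).
Level 11 falls in the 8-11 band.
Grid: Level 8-11 × Category B = 22-31 months.

22-31 months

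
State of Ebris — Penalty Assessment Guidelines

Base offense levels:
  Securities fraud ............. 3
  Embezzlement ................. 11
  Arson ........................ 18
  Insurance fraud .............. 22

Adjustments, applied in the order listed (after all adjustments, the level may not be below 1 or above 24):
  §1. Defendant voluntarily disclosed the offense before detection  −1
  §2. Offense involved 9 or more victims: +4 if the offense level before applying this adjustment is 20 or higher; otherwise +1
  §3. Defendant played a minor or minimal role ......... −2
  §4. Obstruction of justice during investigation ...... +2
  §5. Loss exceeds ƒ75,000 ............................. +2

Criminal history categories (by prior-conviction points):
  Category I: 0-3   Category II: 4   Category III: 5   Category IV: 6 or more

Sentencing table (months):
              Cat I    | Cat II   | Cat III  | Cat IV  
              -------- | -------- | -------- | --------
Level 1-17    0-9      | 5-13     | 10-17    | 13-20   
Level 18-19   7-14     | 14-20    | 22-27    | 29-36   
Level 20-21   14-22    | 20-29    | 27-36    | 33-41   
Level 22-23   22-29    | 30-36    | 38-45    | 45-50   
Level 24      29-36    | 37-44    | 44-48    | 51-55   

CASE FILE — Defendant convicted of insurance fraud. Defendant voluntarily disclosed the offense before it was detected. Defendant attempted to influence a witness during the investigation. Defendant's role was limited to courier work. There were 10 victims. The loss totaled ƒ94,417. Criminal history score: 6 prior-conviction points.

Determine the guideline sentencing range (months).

51-55 months

Base offense level for insurance fraud: 22.
§1 applies: 22 − 1 = 21.
§2 applies (level before this adjustment is 21 ≥ 20, so +4): 21 + 4 = 25.
§3 applies: 25 − 2 = 23.
§4 applies: 23 + 2 = 25.
§5 applies: 25 + 2 = 27.
Level 27 exceeds the maximum of 24; capped at 24.
Final offense level: 24.
Criminal history: 6 prior points → Category IV (6+).
Level 24 falls in the 24 band.
Grid: Level 24 × Category IV = 51-55 months.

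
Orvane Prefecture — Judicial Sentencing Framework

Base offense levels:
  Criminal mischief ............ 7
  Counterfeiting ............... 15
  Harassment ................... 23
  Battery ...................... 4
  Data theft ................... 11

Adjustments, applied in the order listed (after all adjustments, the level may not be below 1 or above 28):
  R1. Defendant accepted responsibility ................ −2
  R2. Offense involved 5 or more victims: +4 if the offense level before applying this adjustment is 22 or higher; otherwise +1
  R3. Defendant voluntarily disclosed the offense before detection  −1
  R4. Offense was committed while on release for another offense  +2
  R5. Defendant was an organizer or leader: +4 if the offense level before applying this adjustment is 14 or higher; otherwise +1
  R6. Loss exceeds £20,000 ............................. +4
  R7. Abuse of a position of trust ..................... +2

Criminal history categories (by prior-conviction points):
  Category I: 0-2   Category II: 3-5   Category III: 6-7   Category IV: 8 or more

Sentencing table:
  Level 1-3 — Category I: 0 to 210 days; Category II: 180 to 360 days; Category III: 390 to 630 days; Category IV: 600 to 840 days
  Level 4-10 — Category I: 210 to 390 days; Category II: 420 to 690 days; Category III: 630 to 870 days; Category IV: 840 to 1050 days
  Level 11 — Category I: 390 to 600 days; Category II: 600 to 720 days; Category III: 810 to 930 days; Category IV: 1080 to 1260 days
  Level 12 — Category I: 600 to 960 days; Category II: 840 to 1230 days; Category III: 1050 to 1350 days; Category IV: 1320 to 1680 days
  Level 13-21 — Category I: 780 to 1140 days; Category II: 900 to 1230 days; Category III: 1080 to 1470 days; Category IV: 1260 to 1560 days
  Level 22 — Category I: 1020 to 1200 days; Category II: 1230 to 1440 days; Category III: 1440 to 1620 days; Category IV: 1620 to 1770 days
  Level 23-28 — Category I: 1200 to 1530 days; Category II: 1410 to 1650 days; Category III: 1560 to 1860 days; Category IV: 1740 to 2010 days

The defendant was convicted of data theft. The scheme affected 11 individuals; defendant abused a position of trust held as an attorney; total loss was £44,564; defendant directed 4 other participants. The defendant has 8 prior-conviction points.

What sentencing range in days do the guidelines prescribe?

Base offense level for data theft: 11.
R2 applies (level before this adjustment is 11 < 22, so +1): 11 + 1 = 12.
R4 does not apply.
R5 applies (level before this adjustment is 12 < 14, so +1): 12 + 1 = 13.
R6 applies: 13 + 4 = 17.
R7 applies: 17 + 2 = 19.
Final offense level: 19.
Criminal history: 8 prior points → Category IV (8+).
Level 19 falls in the 13-21 band.
Grid: Level 13-21 × Category IV = 1260-1560 days.

1260-1560 days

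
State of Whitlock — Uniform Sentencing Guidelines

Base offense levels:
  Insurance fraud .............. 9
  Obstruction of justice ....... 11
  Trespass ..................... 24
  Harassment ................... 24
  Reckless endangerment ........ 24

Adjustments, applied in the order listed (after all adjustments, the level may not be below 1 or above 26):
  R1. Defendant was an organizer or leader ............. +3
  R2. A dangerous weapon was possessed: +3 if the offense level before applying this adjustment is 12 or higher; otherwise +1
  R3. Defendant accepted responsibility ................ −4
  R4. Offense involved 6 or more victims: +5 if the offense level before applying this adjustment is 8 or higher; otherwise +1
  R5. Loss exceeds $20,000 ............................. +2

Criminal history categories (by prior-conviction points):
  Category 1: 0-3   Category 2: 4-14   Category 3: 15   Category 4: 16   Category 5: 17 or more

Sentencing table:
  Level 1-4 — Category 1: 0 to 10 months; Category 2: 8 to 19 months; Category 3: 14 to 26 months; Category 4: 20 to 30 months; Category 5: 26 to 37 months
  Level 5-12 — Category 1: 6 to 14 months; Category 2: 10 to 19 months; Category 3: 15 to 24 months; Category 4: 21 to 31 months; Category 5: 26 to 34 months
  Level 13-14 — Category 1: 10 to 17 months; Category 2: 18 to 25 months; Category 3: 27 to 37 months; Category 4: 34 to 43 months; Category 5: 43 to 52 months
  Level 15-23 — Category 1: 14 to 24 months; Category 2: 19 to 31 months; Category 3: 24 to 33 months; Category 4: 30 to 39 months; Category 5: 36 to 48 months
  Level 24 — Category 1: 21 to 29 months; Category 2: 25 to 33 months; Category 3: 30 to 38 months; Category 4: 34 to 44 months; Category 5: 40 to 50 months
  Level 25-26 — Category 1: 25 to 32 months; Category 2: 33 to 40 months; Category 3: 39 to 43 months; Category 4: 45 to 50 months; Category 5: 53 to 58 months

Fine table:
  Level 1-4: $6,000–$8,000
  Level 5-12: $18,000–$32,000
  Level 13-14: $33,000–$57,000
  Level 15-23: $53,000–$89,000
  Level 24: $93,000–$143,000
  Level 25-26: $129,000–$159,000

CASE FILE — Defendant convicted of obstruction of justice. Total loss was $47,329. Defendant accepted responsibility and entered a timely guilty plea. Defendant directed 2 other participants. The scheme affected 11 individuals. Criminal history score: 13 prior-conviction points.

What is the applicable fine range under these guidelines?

$53,000–$89,000

Base offense level for obstruction of justice: 11.
R1 applies: 11 + 3 = 14.
R3 applies: 14 − 4 = 10.
R4 applies (level before this adjustment is 10 ≥ 8, so +5): 10 + 5 = 15.
R5 applies: 15 + 2 = 17.
Final offense level: 17.
Level 17 falls in the 15-23 band.
Fine table: Level 15-23 → $53,000–$89,000.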